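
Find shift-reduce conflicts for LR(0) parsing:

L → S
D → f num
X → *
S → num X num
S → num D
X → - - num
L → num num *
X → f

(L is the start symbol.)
Augment with L' → L and build the canonical LR(0) collection (I0 = CLOSURE({[L' → . L]}), then GOTO on every symbol after a dot until no new states appear). It has 15 states:
  I0: { [L → . S], [L → . num num *], [L' → . L], [S → . num D], [S → . num X num] }  — shift
  I1: { [L' → L .] }  — accept
  I2: { [L → S .] }  — reduce
  I3: { [D → . f num], [L → num . num *], [S → num . D], [S → num . X num], [X → . *], [X → . - - num], [X → . f] }  — shift
  I4: { [X → * .] }  — reduce
  I5: { [X → - . - num] }  — shift
  I6: { [S → num D .] }  — reduce
  I7: { [S → num X . num] }  — shift
  I8: { [D → f . num], [X → f .] }  — shift, reduce
  I9: { [L → num num . *] }  — shift
  I10: { [L → num num * .] }  — reduce
  I11: { [D → f num .] }  — reduce
  I12: { [S → num X num .] }  — reduce
  I13: { [X → - - . num] }  — shift
  I14: { [X → - - num .] }  — reduce

I8 contains reduce item [X → f .] and shift item [D → f . num] — shift-reduce conflict.

Answer: Yes — I8: [X → f .] vs [D → f . num]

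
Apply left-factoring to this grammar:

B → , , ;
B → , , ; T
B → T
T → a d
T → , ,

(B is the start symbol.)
B → , , ; B'
B' → ε
B' → T
B → T
T → a d
T → , ,

Left-factoring transforms A → αβ₁ | αβ₂ into A → αA' and A' → β₁ | β₂
(α is the longest common prefix among the alternatives). Repeat until
no nonterminal has two alternatives with a common prefix.

Round 1: B has alternatives sharing prefix ', , ;'. Introduce B': B → , , ; B'
  Add: B' → ε
  Add: B' → T

No remaining common prefixes — done.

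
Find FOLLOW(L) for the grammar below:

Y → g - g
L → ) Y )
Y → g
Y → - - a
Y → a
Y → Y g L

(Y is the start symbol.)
To compute FOLLOW(L), find every occurrence of L on a right-hand side N → α L β: add FIRST(β) \ {ε}, and if β is empty or nullable also add FOLLOW(N). Iterate to a fixed point.

In Y → Y g L: L is at the end, add FOLLOW(Y)

The FOLLOW sets referred to above (computed the same way, to a fixed point):
  FOLLOW(Y) = { $, ')', 'g' }

Taking the union: FOLLOW(L) = { $, ')', 'g' }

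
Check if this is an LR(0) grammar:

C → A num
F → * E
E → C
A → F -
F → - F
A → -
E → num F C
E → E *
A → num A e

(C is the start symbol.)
No. Shift-reduce conflict between [A → - .] and [F → . * E]

Augment with C' → C and build the canonical LR(0) collection (I0 = CLOSURE({[C' → . C]}), then GOTO on every symbol after a dot until no new states appear). It has 20 states:
  I0: { [A → . -], [A → . F -], [A → . num A e], [C → . A num], [C' → . C], [F → . * E], [F → . - F] }  — shift
  I1: { [A → . -], [A → . F -], [A → . num A e], [C → . A num], [E → . C], [E → . E *], [E → . num F C], [F → * . E], [F → . * E], [F → . - F] }  — shift
  I2: { [A → - .], [F → - . F], [F → . * E], [F → . - F] }  — shift, reduce
  I3: { [C → A . num] }  — shift
  I4: { [C' → C .] }  — accept
  I5: { [A → F . -] }  — shift
  I6: { [A → . -], [A → . F -], [A → . num A e], [A → num . A e], [F → . * E], [F → . - F] }  — shift
  I7: { [A → num A . e] }  — shift
  I8: { [A → num A e .] }  — reduce
  I9: { [A → F - .] }  — reduce
  I10: { [C → A num .] }  — reduce
  I11: { [F → - . F], [F → . * E], [F → . - F] }  — shift
  I12: { [F → - F .] }  — reduce
  I13: { [E → C .] }  — reduce
  I14: { [E → E . *], [F → * E .] }  — shift, reduce
  I15: { [A → . -], [A → . F -], [A → . num A e], [A → num . A e], [E → num . F C], [F → . * E], [F → . - F] }  — shift
  I16: { [A → . -], [A → . F -], [A → . num A e], [A → F . -], [C → . A num], [E → num F . C], [F → . * E], [F → . - F] }  — shift
  I17: { [A → - .], [A → F - .], [F → - . F], [F → . * E], [F → . - F] }  — shift, 2 reduces
  I18: { [E → num F C .] }  — reduce
  I19: { [E → E * .] }  — reduce

Conflict in state I2:
  Shift-reduce conflict between [A → - .] and [F → . * E]
So the grammar is NOT LR(0).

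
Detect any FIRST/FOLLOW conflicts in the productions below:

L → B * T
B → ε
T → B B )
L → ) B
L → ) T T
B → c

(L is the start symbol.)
Yes. B → c with FOLLOW(B) on { 'c' }

Nullable non-terminals: B.

B: nullable alternative(s) B → ε; FOLLOW(B) = { $, ')', '*', 'c' }
  B → ε: FIRST \ {ε} = { } — this is the only nullable alternative, skip
  B → c: FIRST \ {ε} = { 'c' } — overlaps FOLLOW(B) on { 'c' }: CONFLICT

L, T have no nullable alternative, so no FIRST/FOLLOW check is needed there.

So the grammar has 1 FIRST/FOLLOW conflict (marked CONFLICT above).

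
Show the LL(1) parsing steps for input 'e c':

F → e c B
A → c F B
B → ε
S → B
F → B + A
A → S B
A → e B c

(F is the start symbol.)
LL(1) parsing maintains a stack (initially the start symbol over $) and the input. At each step: if the stack top is a terminal, match it against the current input token; if it is a non-terminal N, replace it with the RHS of M[N, lookahead] (the unique production whose predict set contains the lookahead).

Stack is shown with the top on the left.

Stack    Input  Action
----------------------
F $      e c $  output F → e c B
e c B $  e c $  match 'e'
c B $    c $    match 'c'
B $      $      output B → ε
$        $      accept

The string is accepted.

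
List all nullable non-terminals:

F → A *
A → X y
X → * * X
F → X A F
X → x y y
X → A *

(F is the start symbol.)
None

A non-terminal is nullable if it can derive ε (the empty string): either it has an ε-production, or it has a production whose right-hand side consists entirely of nullable non-terminals.

There are no ε-productions, so no non-terminal can derive ε.
No non-terminals are nullable.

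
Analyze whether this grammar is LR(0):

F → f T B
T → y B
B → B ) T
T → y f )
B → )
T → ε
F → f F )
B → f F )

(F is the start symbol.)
A grammar is LR(0) if no state in the canonical LR(0) collection has:
  - both a shift item (dot before a terminal) and a complete item (shift-reduce conflict), or
  - two or more complete items (reduce-reduce conflict; the accept item [F' → F .] counts as a complete item here).

Augment with F' → F and build the canonical LR(0) collection (I0 = CLOSURE({[F' → . F]}), then GOTO on every symbol after a dot until no new states appear). It has 17 states:
  I0: { [F → . f F )], [F → . f T B], [F' → . F] }  — shift
  I1: { [F' → F .] }  — accept
  I2: { [F → . f F )], [F → . f T B], [F → f . F )], [F → f . T B], [T → . y B], [T → . y f )], [T → .] }  — shift, reduce
  I3: { [F → f F . )] }  — shift
  I4: { [B → . )], [B → . B ) T], [B → . f F )], [F → f T . B] }  — shift
  I5: { [B → . )], [B → . B ) T], [B → . f F )], [T → y . B], [T → y . f )] }  — shift
  I6: { [B → ) .] }  — reduce
  I7: { [B → B . ) T], [T → y B .] }  — shift, reduce
  I8: { [B → f . F )], [F → . f F )], [F → . f T B], [T → y f . )] }  — shift
  I9: { [T → y f ) .] }  — reduce
  I10: { [B → f F . )] }  — shift
  I11: { [B → f F ) .] }  — reduce
  I12: { [B → B ) . T], [T → . y B], [T → . y f )], [T → .] }  — shift, reduce
  I13: { [B → B ) T .] }  — reduce
  I14: { [B → B . ) T], [F → f T B .] }  — shift, reduce
  I15: { [B → f . F )], [F → . f F )], [F → . f T B] }  — shift
  I16: { [F → f F ) .] }  — reduce

Conflict in state I2:
  Shift-reduce conflict between [T → .] and [F → . f F )]
So the grammar is NOT LR(0).

Answer: No. Shift-reduce conflict between [T → .] and [F → . f F )]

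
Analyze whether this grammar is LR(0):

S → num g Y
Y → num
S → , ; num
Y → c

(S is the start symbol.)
Yes, the grammar is LR(0)

A grammar is LR(0) if no state in the canonical LR(0) collection has:
  - both a shift item (dot before a terminal) and a complete item (shift-reduce conflict), or
  - two or more complete items (reduce-reduce conflict; the accept item [S' → S .] counts as a complete item here).

Augment with S' → S and build the canonical LR(0) collection (I0 = CLOSURE({[S' → . S]}), then GOTO on every symbol after a dot until no new states appear). It has 10 states:
  I0: { [S → . , ; num], [S → . num g Y], [S' → . S] }  — shift
  I1: { [S → , . ; num] }  — shift
  I2: { [S' → S .] }  — accept
  I3: { [S → num . g Y] }  — shift
  I4: { [S → num g . Y], [Y → . c], [Y → . num] }  — shift
  I5: { [S → num g Y .] }  — reduce
  I6: { [Y → c .] }  — reduce
  I7: { [Y → num .] }  — reduce
  I8: { [S → , ; . num] }  — shift
  I9: { [S → , ; num .] }  — reduce

Every state is either a pure shift/goto state or contains exactly one complete item and nothing to shift — no conflicts. The grammar is LR(0).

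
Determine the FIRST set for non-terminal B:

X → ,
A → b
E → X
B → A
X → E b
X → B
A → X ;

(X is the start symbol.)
{ ',', 'b' }

FIRST sets of the other non-terminals involved (by the same procedure, iterated to a fixed point):
  FIRST(A) = { ',', 'b' }

From B → A:
  - A is a non-terminal: add FIRST(A) \ {ε} = { ',', 'b' }
    A is not nullable, so stop

Collecting: FIRST(B) = { ',', 'b' }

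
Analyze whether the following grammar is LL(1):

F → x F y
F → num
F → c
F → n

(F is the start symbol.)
A grammar is LL(1) if for each non-terminal N with multiple productions, the predict sets of those productions are pairwise disjoint, where PREDICT(N → α) = (FIRST(α) \ {ε}) ∪ (FOLLOW(N) if α ⇒* ε).

For F:
  PREDICT(F → x F y) = { 'x' }
  PREDICT(F → num) = { 'num' }
  PREDICT(F → c) = { 'c' }
  PREDICT(F → n) = { 'n' }

All predict sets are disjoint. The grammar IS LL(1).

Answer: Yes, the grammar is LL(1).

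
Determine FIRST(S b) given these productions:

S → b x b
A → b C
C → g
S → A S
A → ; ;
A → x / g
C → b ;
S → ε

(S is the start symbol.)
{ ';', 'b', 'x' }

FIRST sets of the non-terminals involved (from the grammar, by fixed-point iteration):
  FIRST(S) = { ';', 'b', 'x', ε }

To compute FIRST(S b), process the symbols left to right:
Symbol S is a non-terminal. Add FIRST(S) \ {ε} = { ';', 'b', 'x' }
S is nullable (ε ∈ FIRST(S)), continue to the next symbol.
Symbol b is a terminal. Add 'b' and stop.
FIRST(S b) = { ';', 'b', 'x' }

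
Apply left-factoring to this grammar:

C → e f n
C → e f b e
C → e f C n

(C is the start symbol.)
Left-factoring transforms A → αβ₁ | αβ₂ into A → αA' and A' → β₁ | β₂
(α is the longest common prefix among the alternatives). Repeat until
no nonterminal has two alternatives with a common prefix.

Round 1: C has alternatives sharing prefix 'e f'. Introduce C': C → e f C'
  Add: C' → n
  Add: C' → b e
  Add: C' → C n

No remaining common prefixes — done.

Resulting grammar:
C → e f C'
C' → n
C' → b e
C' → C n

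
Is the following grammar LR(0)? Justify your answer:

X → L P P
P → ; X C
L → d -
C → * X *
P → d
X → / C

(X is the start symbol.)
Yes, the grammar is LR(0)

A grammar is LR(0) if no state in the canonical LR(0) collection has:
  - both a shift item (dot before a terminal) and a complete item (shift-reduce conflict), or
  - two or more complete items (reduce-reduce conflict; the accept item [X' → X .] counts as a complete item here).

Augment with X' → X and build the canonical LR(0) collection (I0 = CLOSURE({[X' → . X]}), then GOTO on every symbol after a dot until no new states appear). It has 16 states:
  I0: { [L → . d -], [X → . / C], [X → . L P P], [X' → . X] }  — shift
  I1: { [C → . * X *], [X → / . C] }  — shift
  I2: { [P → . ; X C], [P → . d], [X → L . P P] }  — shift
  I3: { [X' → X .] }  — accept
  I4: { [L → d . -] }  — shift
  I5: { [L → d - .] }  — reduce
  I6: { [L → . d -], [P → ; . X C], [X → . / C], [X → . L P P] }  — shift
  I7: { [P → . ; X C], [P → . d], [X → L P . P] }  — shift
  I8: { [P → d .] }  — reduce
  I9: { [X → L P P .] }  — reduce
  I10: { [C → . * X *], [P → ; X . C] }  — shift
  I11: { [C → * . X *], [L → . d -], [X → . / C], [X → . L P P] }  — shift
  I12: { [P → ; X C .] }  — reduce
  I13: { [C → * X . *] }  — shift
  I14: { [C → * X * .] }  — reduce
  I15: { [X → / C .] }  — reduce

Every state is either a pure shift/goto state or contains exactly one complete item and nothing to shift — no conflicts. The grammar is LR(0).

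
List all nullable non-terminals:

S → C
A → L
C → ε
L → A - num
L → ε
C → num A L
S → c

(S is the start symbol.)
ε-productions: C → ε, L → ε
So C, L are immediately nullable.
S → C: every symbol on the right is nullable, so S is nullable too.
A → L: every symbol on the right is nullable, so A is nullable too.
Every non-terminal is now nullable.
Nullable = { 'A', 'C', 'L', 'S' }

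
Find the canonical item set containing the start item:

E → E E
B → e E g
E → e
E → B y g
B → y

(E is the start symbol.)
First, augment the grammar with E' → E
I₀ = CLOSURE({ [E' → . E] }):
  [E' → . E] has the dot before E: add [E → . E E], [E → . e], [E → . B y g]
  [E → . B y g] has the dot before B: add [B → . e E g], [B → . y]
No further items can be added.

I₀ = { [B → . e E g], [B → . y], [E → . B y g], [E → . E E], [E → . e], [E' → . E] }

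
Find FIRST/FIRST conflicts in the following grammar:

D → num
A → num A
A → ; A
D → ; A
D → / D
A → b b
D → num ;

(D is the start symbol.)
A FIRST/FIRST conflict occurs when two productions N → α and N → β for the same non-terminal have FIRST(α) ∩ FIRST(β) ≠ ∅ (with ε ∈ FIRST of a nullable right-hand side, so two nullable alternatives also conflict).

Productions for D:
  D → num: FIRST = { 'num' }
  D → ; A: FIRST = { ';' }
  D → / D: FIRST = { '/' }
  D → num ;: FIRST = { 'num' }
Productions for A:
  A → num A: FIRST = { 'num' }
  A → ; A: FIRST = { ';' }
  A → b b: FIRST = { 'b' }

Conflict for D: D → num and D → num ;
  Overlap: { 'num' }

Answer: Yes. D → num / D → num ';' on { 'num' }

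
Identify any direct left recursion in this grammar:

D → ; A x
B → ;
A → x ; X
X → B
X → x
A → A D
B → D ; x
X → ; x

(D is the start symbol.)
Yes, A is left-recursive

Direct left recursion occurs when N → N α for some non-terminal N (the right-hand side begins with the left-hand side itself).

D → ; A x: starts with ';'
B → ;: starts with ';'
A → x ; X: starts with x
X → B: starts with B
X → x: starts with x
A → A D: LEFT RECURSIVE (starts with A)
B → D ; x: starts with D
X → ; x: starts with ';'

The grammar has direct left recursion on: A.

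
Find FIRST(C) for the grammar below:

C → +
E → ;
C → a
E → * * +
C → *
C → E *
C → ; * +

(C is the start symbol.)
To compute FIRST(C), examine every production with C on the left-hand side, reading each right-hand side left to right until a non-nullable symbol is reached.

FIRST sets of the other non-terminals involved (by the same procedure, iterated to a fixed point):
  FIRST(E) = { '*', ';' }

From C → +:
  - '+' is a terminal: add '+' and stop
From C → a:
  - a is a terminal: add 'a' and stop
From C → *:
  - '*' is a terminal: add '*' and stop
From C → E *:
  - E is a non-terminal: add FIRST(E) \ {ε} = { '*', ';' }
    E is not nullable, so stop
From C → ; * +:
  - ';' is a terminal: add ';' and stop

Collecting: FIRST(C) = { '*', '+', ';', 'a' }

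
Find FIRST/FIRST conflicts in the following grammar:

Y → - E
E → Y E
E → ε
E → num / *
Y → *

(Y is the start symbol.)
A FIRST/FIRST conflict occurs when two productions N → α and N → β for the same non-terminal have FIRST(α) ∩ FIRST(β) ≠ ∅ (with ε ∈ FIRST of a nullable right-hand side, so two nullable alternatives also conflict).

FIRST sets of the non-terminals at (or reachable through a nullable prefix from) the front of some alternative:
  FIRST(Y) = { '*', '-' }

Productions for Y:
  Y → - E: FIRST = { '-' }
  Y → *: FIRST = { '*' }
Productions for E:
  E → Y E: FIRST = { '*', '-' }
  E → ε: FIRST = { ε }
  E → num / *: FIRST = { 'num' }

All alternatives of each non-terminal have pairwise disjoint FIRST sets.

Answer: No FIRST/FIRST conflicts.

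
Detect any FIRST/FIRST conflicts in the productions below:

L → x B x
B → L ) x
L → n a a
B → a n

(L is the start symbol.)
No FIRST/FIRST conflicts.

A FIRST/FIRST conflict occurs when two productions N → α and N → β for the same non-terminal have FIRST(α) ∩ FIRST(β) ≠ ∅ (with ε ∈ FIRST of a nullable right-hand side, so two nullable alternatives also conflict).

FIRST sets of the non-terminals at (or reachable through a nullable prefix from) the front of some alternative:
  FIRST(L) = { 'n', 'x' }

Productions for L:
  L → x B x: FIRST = { 'x' }
  L → n a a: FIRST = { 'n' }
Productions for B:
  B → L ) x: FIRST = { 'n', 'x' }
  B → a n: FIRST = { 'a' }

All alternatives of each non-terminal have pairwise disjoint FIRST sets.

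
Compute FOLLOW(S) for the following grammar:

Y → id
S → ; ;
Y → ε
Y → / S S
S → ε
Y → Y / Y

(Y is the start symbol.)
{ $, '/', ';' }

To compute FOLLOW(S), find every occurrence of S on a right-hand side N → α S β: add FIRST(β) \ {ε}, and if β is empty or nullable also add FOLLOW(N). Iterate to a fixed point.

In Y → / S S: S is followed by S, add FIRST(S) \ {ε} = { ';' }
  S is nullable, so also add FOLLOW(Y)
In Y → / S S: S is at the end, add FOLLOW(Y)

The FOLLOW sets referred to above (computed the same way, to a fixed point):
  FOLLOW(Y) = { $, '/' }

Taking the union: FOLLOW(S) = { $, '/', ';' }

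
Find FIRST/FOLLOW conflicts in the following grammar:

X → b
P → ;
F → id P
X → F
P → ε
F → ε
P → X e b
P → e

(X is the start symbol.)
Yes. P → X e b with FOLLOW(P) on { 'e' }; P → e with FOLLOW(P) on { 'e' }

A FIRST/FOLLOW conflict occurs when a non-terminal N has a nullable alternative N → β (β ⇒* ε) and another alternative N → α with FIRST(α) ∩ FOLLOW(N) ≠ ∅: on such a lookahead the parser cannot decide between expanding α and letting N vanish via β.

Nullable non-terminals: F, P, X.
FIRST sets used below: FIRST(X) = { 'b', 'id', ε }, FIRST(F) = { 'id', ε }

F: nullable alternative(s) F → ε; FOLLOW(F) = { $, 'e' }
  F → id P: FIRST \ {ε} = { 'id' } — disjoint from FOLLOW(F)
  F → ε: FIRST \ {ε} = { } — this is the only nullable alternative, skip

P: nullable alternative(s) P → ε; FOLLOW(P) = { $, 'e' }
  P → ;: FIRST \ {ε} = { ';' } — disjoint from FOLLOW(P)
  P → ε: FIRST \ {ε} = { } — this is the only nullable alternative, skip
  P → X e b: FIRST \ {ε} = { 'b', 'e', 'id' } — overlaps FOLLOW(P) on { 'e' }: CONFLICT
  P → e: FIRST \ {ε} = { 'e' } — overlaps FOLLOW(P) on { 'e' }: CONFLICT

X: nullable alternative(s) X → F; FOLLOW(X) = { $, 'e' }
  X → b: FIRST \ {ε} = { 'b' } — disjoint from FOLLOW(X)
  X → F: FIRST \ {ε} = { 'id' } — this is the only nullable alternative, skip

So the grammar has 2 FIRST/FOLLOW conflicts (marked CONFLICT above).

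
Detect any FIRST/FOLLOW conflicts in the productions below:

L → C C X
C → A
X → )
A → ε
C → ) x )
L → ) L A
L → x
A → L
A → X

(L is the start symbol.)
Yes. C → ')' x ')' with FOLLOW(C) on { ')' }; A → L with FOLLOW(A) on { ')', 'x' }; A → X with FOLLOW(A) on { ')' }

A FIRST/FOLLOW conflict occurs when a non-terminal N has a nullable alternative N → β (β ⇒* ε) and another alternative N → α with FIRST(α) ∩ FOLLOW(N) ≠ ∅: on such a lookahead the parser cannot decide between expanding α and letting N vanish via β.

Nullable non-terminals: A, C.
FIRST sets used below: FIRST(L) = { ')', 'x' }, FIRST(X) = { ')' }, FIRST(A) = { ')', 'x', ε }

A: nullable alternative(s) A → ε; FOLLOW(A) = { $, ')', 'x' }
  A → ε: FIRST \ {ε} = { } — this is the only nullable alternative, skip
  A → L: FIRST \ {ε} = { ')', 'x' } — overlaps FOLLOW(A) on { ')', 'x' }: CONFLICT
  A → X: FIRST \ {ε} = { ')' } — overlaps FOLLOW(A) on { ')' }: CONFLICT

C: nullable alternative(s) C → A; FOLLOW(C) = { ')', 'x' }
  C → A: FIRST \ {ε} = { ')', 'x' } — this is the only nullable alternative, skip
  C → ) x ): FIRST \ {ε} = { ')' } — overlaps FOLLOW(C) on { ')' }: CONFLICT

L, X have no nullable alternative, so no FIRST/FOLLOW check is needed there.

So the grammar has 3 FIRST/FOLLOW conflicts (marked CONFLICT above).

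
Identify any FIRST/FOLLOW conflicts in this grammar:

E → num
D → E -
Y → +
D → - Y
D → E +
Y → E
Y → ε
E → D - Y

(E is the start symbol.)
A FIRST/FOLLOW conflict occurs when a non-terminal N has a nullable alternative N → β (β ⇒* ε) and another alternative N → α with FIRST(α) ∩ FOLLOW(N) ≠ ∅: on such a lookahead the parser cannot decide between expanding α and letting N vanish via β.

Nullable non-terminals: Y.
FIRST sets used below: FIRST(E) = { '-', 'num' }

Y: nullable alternative(s) Y → ε; FOLLOW(Y) = { $, '+', '-' }
  Y → +: FIRST \ {ε} = { '+' } — overlaps FOLLOW(Y) on { '+' }: CONFLICT
  Y → E: FIRST \ {ε} = { '-', 'num' } — overlaps FOLLOW(Y) on { '-' }: CONFLICT
  Y → ε: FIRST \ {ε} = { } — this is the only nullable alternative, skip

D, E have no nullable alternative, so no FIRST/FOLLOW check is needed there.

So the grammar has 2 FIRST/FOLLOW conflicts (marked CONFLICT above).

Answer: Yes. Y → '+' with FOLLOW(Y) on { '+' }; Y → E with FOLLOW(Y) on { '-' }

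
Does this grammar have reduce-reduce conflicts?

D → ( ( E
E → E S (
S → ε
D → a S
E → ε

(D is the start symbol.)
Yes — I6: [D → ( ( E .] vs [S → .]

Augment with D' → D and build the canonical LR(0) collection (I0 = CLOSURE({[D' → . D]}), then GOTO on every symbol after a dot until no new states appear). It has 9 states:
  I0: { [D → . ( ( E], [D → . a S], [D' → . D] }  — shift
  I1: { [D → ( . ( E] }  — shift
  I2: { [D' → D .] }  — accept
  I3: { [D → a . S], [S → .] }  — reduce
  I4: { [D → a S .] }  — reduce
  I5: { [D → ( ( . E], [E → . E S (], [E → .] }  — reduce
  I6: { [D → ( ( E .], [E → E . S (], [S → .] }  — 2 reduces
  I7: { [E → E S . (] }  — shift
  I8: { [E → E S ( .] }  — reduce

I6 contains complete items [D → ( ( E .], [S → .] — reduce-reduce conflict.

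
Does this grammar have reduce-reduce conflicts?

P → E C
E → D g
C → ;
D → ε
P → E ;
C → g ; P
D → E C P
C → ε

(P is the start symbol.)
Yes — I4: [C → ; .] vs [P → E ; .]; I5: [D → .] vs [P → E C .]

Augment with P' → P and build the canonical LR(0) collection (I0 = CLOSURE({[P' → . P]}), then GOTO on every symbol after a dot until no new states appear). It has 11 states:
  I0: { [D → . E C P], [D → .], [E → . D g], [P → . E ;], [P → . E C], [P' → . P] }  — reduce
  I1: { [E → D . g] }  — shift
  I2: { [C → . ;], [C → . g ; P], [C → .], [D → E . C P], [P → E . ;], [P → E . C] }  — shift, reduce
  I3: { [P' → P .] }  — accept
  I4: { [C → ; .], [P → E ; .] }  — 2 reduces
  I5: { [D → . E C P], [D → .], [D → E C . P], [E → . D g], [P → . E ;], [P → . E C], [P → E C .] }  — 2 reduces
  I6: { [C → g . ; P] }  — shift
  I7: { [C → g ; . P], [D → . E C P], [D → .], [E → . D g], [P → . E ;], [P → . E C] }  — reduce
  I8: { [C → g ; P .] }  — reduce
  I9: { [D → E C P .] }  — reduce
  I10: { [E → D g .] }  — reduce

I4 contains complete items [C → ; .], [P → E ; .] — reduce-reduce conflict.
I5 contains complete items [D → .], [P → E C .] — reduce-reduce conflict.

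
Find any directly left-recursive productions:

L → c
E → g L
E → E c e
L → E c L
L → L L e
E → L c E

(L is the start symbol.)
Yes, E, L are left-recursive

L → c: starts with c
E → g L: starts with g
E → E c e: LEFT RECURSIVE (starts with E)
L → E c L: starts with E
L → L L e: LEFT RECURSIVE (starts with L)
E → L c E: starts with L

The grammar has direct left recursion on: E, L.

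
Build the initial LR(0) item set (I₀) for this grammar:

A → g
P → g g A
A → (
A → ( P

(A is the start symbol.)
First, augment the grammar with A' → A
I₀ = CLOSURE({ [A' → . A] }):
  [A' → . A] has the dot before A: add [A → . g], [A → . (], [A → . ( P]
No further items can be added.

I₀ = { [A → . ( P], [A → . (], [A → . g], [A' → . A] }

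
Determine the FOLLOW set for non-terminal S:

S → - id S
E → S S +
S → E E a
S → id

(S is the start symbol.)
{ $, '+', '-', 'id' }

To compute FOLLOW(S), find every occurrence of S on a right-hand side N → α S β: add FIRST(β) \ {ε}, and if β is empty or nullable also add FOLLOW(N). Iterate to a fixed point.

S is the start symbol, so $ ∈ FOLLOW(S).
In S → - id S: S is at the end; this adds FOLLOW(S) to itself — nothing new
In E → S S +: S is followed by S '+', add FIRST(S '+') \ {ε} = { '-', 'id' }
In E → S S +: S is followed by '+', add FIRST('+') \ {ε} = { '+' }

Taking the union: FOLLOW(S) = { $, '+', '-', 'id' }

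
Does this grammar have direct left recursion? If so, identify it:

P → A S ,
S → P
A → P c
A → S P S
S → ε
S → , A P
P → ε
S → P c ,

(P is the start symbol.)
Direct left recursion occurs when N → N α for some non-terminal N (the right-hand side begins with the left-hand side itself).

P → A S ,: starts with A
S → P: starts with P
A → P c: starts with P
A → S P S: starts with S
S → ε: starts with ε
S → , A P: starts with ','
P → ε: starts with ε
S → P c ,: starts with P

No direct left recursion found.

Answer: No direct left recursion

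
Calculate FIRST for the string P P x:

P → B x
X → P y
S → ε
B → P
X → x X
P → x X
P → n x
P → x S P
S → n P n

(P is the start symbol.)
FIRST sets of the non-terminals involved (from the grammar, by fixed-point iteration):
  FIRST(P) = { 'n', 'x' }

To compute FIRST(P P x), process the symbols left to right:
Symbol P is a non-terminal. Add FIRST(P) \ {ε} = { 'n', 'x' }
P is not nullable (ε ∉ FIRST(P)), so stop here.
FIRST(P P x) = { 'n', 'x' }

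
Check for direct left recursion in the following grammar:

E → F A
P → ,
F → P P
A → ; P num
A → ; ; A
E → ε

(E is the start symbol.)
No direct left recursion

Direct left recursion occurs when N → N α for some non-terminal N (the right-hand side begins with the left-hand side itself).

E → F A: starts with F
P → ,: starts with ','
F → P P: starts with P
A → ; P num: starts with ';'
A → ; ; A: starts with ';'
E → ε: starts with ε

No direct left recursion found.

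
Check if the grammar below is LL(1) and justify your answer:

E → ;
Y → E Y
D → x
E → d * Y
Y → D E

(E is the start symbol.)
Relevant sets:
  FIRST(E) = { ';', 'd' }
  FIRST(D) = { 'x' }

For E:
  PREDICT(E → ';') = { ';' }
  PREDICT(E → d '*' Y) = { 'd' }
For Y:
  PREDICT(Y → E Y) = { ';', 'd' }
  PREDICT(Y → D E) = { 'x' }
D has a single production, so nothing to check there.

All predict sets are disjoint. The grammar IS LL(1).

Answer: Yes, the grammar is LL(1).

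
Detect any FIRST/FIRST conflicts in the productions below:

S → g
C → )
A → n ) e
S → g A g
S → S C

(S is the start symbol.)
A FIRST/FIRST conflict occurs when two productions N → α and N → β for the same non-terminal have FIRST(α) ∩ FIRST(β) ≠ ∅ (with ε ∈ FIRST of a nullable right-hand side, so two nullable alternatives also conflict).

FIRST sets of the non-terminals at (or reachable through a nullable prefix from) the front of some alternative:
  FIRST(S) = { 'g' }

Productions for S:
  S → g: FIRST = { 'g' }
  S → g A g: FIRST = { 'g' }
  S → S C: FIRST = { 'g' }
C, A have only one production, so no FIRST/FIRST conflict is possible there.

Conflict for S: S → g and S → g A g
  Overlap: { 'g' }
Conflict for S: S → g and S → S C
  Overlap: { 'g' }
Conflict for S: S → g A g and S → S C
  Overlap: { 'g' }

Answer: Yes. S → g / S → g A g on { 'g' }; S → g / S → S C on { 'g' }; S → g A g / S → S C on { 'g' }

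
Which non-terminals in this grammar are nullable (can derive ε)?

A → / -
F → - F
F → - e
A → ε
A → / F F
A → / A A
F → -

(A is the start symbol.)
ε-productions: A → ε
So A is immediately nullable.
No further non-terminal can be added: every production for the remaining non-terminals contains a terminal or a non-nullable non-terminal.
Nullable = { 'A' }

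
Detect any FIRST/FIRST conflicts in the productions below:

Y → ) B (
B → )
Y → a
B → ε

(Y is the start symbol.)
A FIRST/FIRST conflict occurs when two productions N → α and N → β for the same non-terminal have FIRST(α) ∩ FIRST(β) ≠ ∅ (with ε ∈ FIRST of a nullable right-hand side, so two nullable alternatives also conflict).

Productions for Y:
  Y → ) B (: FIRST = { ')' }
  Y → a: FIRST = { 'a' }
Productions for B:
  B → ): FIRST = { ')' }
  B → ε: FIRST = { ε }

All alternatives of each non-terminal have pairwise disjoint FIRST sets.

Answer: No FIRST/FIRST conflicts.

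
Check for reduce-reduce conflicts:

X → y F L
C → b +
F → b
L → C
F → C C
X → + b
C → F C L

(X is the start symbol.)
A reduce-reduce conflict occurs when an LR(0) state has two complete items [A → α .] and [B → β .] — both call for a reduction, and with no lookahead the parser cannot choose between them.

Augment with X' → X and build the canonical LR(0) collection (I0 = CLOSURE({[X' → . X]}), then GOTO on every symbol after a dot until no new states appear). It has 16 states:
  I0: { [X → . + b], [X → . y F L], [X' → . X] }  — shift
  I1: { [X → + . b] }  — shift
  I2: { [X' → X .] }  — accept
  I3: { [C → . F C L], [C → . b +], [F → . C C], [F → . b], [X → y . F L] }  — shift
  I4: { [C → . F C L], [C → . b +], [F → . C C], [F → . b], [F → C . C] }  — shift
  I5: { [C → . F C L], [C → . b +], [C → F . C L], [F → . C C], [F → . b], [L → . C], [X → y F . L] }  — shift
  I6: { [C → b . +], [F → b .] }  — shift, reduce
  I7: { [C → b + .] }  — reduce
  I8: { [C → . F C L], [C → . b +], [C → F C . L], [F → . C C], [F → . b], [F → C . C], [L → . C], [L → C .] }  — shift, reduce
  I9: { [C → . F C L], [C → . b +], [C → F . C L], [F → . C C], [F → . b] }  — shift
  I10: { [X → y F L .] }  — reduce
  I11: { [C → . F C L], [C → . b +], [C → F C . L], [F → . C C], [F → . b], [F → C . C], [L → . C] }  — shift
  I12: { [C → . F C L], [C → . b +], [F → . C C], [F → . b], [F → C . C], [F → C C .], [L → C .] }  — shift, 2 reduces
  I13: { [C → F C L .] }  — reduce
  I14: { [C → . F C L], [C → . b +], [F → . C C], [F → . b], [F → C . C], [F → C C .] }  — shift, reduce
  I15: { [X → + b .] }  — reduce

I12 contains complete items [F → C C .], [L → C .] — reduce-reduce conflict.

Answer: Yes — I12: [F → C C .] vs [L → C .]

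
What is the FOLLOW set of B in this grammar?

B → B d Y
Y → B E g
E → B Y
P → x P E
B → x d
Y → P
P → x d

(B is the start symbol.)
To compute FOLLOW(B), find every occurrence of B on a right-hand side N → α B β: add FIRST(β) \ {ε}, and if β is empty or nullable also add FOLLOW(N). Iterate to a fixed point.

B is the start symbol, so $ ∈ FOLLOW(B).
In B → B d Y: B is followed by d Y, add FIRST(d Y) \ {ε} = { 'd' }
In Y → B E g: B is followed by E g, add FIRST(E g) \ {ε} = { 'x' }
In E → B Y: B is followed by Y, add FIRST(Y) \ {ε} = { 'x' }

Taking the union: FOLLOW(B) = { $, 'd', 'x' }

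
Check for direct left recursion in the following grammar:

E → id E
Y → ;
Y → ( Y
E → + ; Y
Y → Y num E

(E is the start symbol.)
Yes, Y is left-recursive

Direct left recursion occurs when N → N α for some non-terminal N (the right-hand side begins with the left-hand side itself).

E → id E: starts with id
Y → ;: starts with ';'
Y → ( Y: starts with '('
E → + ; Y: starts with '+'
Y → Y num E: LEFT RECURSIVE (starts with Y)

The grammar has direct left recursion on: Y.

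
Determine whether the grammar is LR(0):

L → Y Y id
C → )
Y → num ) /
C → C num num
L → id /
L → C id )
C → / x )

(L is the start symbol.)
A grammar is LR(0) if no state in the canonical LR(0) collection has:
  - both a shift item (dot before a terminal) and a complete item (shift-reduce conflict), or
  - two or more complete items (reduce-reduce conflict; the accept item [L' → L .] counts as a complete item here).

Augment with L' → L and build the canonical LR(0) collection (I0 = CLOSURE({[L' → . L]}), then GOTO on every symbol after a dot until no new states appear). It has 19 states:
  I0: { [C → . )], [C → . / x )], [C → . C num num], [L → . C id )], [L → . Y Y id], [L → . id /], [L' → . L], [Y → . num ) /] }  — shift
  I1: { [C → ) .] }  — reduce
  I2: { [C → / . x )] }  — shift
  I3: { [C → C . num num], [L → C . id )] }  — shift
  I4: { [L' → L .] }  — accept
  I5: { [L → Y . Y id], [Y → . num ) /] }  — shift
  I6: { [L → id . /] }  — shift
  I7: { [Y → num . ) /] }  — shift
  I8: { [Y → num ) . /] }  — shift
  I9: { [Y → num ) / .] }  — reduce
  I10: { [L → id / .] }  — reduce
  I11: { [L → Y Y . id] }  — shift
  I12: { [L → Y Y id .] }  — reduce
  I13: { [L → C id . )] }  — shift
  I14: { [C → C num . num] }  — shift
  I15: { [C → C num num .] }  — reduce
  I16: { [L → C id ) .] }  — reduce
  I17: { [C → / x . )] }  — shift
  I18: { [C → / x ) .] }  — reduce

Every state is either a pure shift/goto state or contains exactly one complete item and nothing to shift — no conflicts. The grammar is LR(0).

Answer: Yes, the grammar is LR(0)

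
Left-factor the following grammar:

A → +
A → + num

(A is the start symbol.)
A → + A'
A' → ε
A' → num

Left-factoring transforms A → αβ₁ | αβ₂ into A → αA' and A' → β₁ | β₂
(α is the longest common prefix among the alternatives). Repeat until
no nonterminal has two alternatives with a common prefix.

Round 1: A has alternatives sharing prefix '+'. Introduce A': A → + A'
  Add: A' → ε
  Add: A' → num

No remaining common prefixes — done.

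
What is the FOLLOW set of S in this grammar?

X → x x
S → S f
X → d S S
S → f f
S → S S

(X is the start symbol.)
{ $, 'f' }

To compute FOLLOW(S), find every occurrence of S on a right-hand side N → α S β: add FIRST(β) \ {ε}, and if β is empty or nullable also add FOLLOW(N). Iterate to a fixed point.

In S → S f: S is followed by f, add FIRST(f) \ {ε} = { 'f' }
In X → d S S: S is followed by S, add FIRST(S) \ {ε} = { 'f' }
In X → d S S: S is at the end, add FOLLOW(X)
In S → S S: S is followed by S, add FIRST(S) \ {ε} = { 'f' }
In S → S S: S is at the end; this adds FOLLOW(S) to itself — nothing new

The FOLLOW sets referred to above (computed the same way, to a fixed point):
  FOLLOW(X) = { $ }

Taking the union: FOLLOW(S) = { $, 'f' }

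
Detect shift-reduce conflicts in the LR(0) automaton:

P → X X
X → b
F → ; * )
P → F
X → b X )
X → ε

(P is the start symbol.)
A shift-reduce conflict occurs when an LR(0) state has both:
  - a complete (reduce) item [A → α .] (dot at the end), and
  - a shift item [B → β . c γ] (dot before a terminal).

Augment with P' → P and build the canonical LR(0) collection (I0 = CLOSURE({[P' → . P]}), then GOTO on every symbol after a dot until no new states appear). It has 11 states:
  I0: { [F → . ; * )], [P → . F], [P → . X X], [P' → . P], [X → . b X )], [X → . b], [X → .] }  — shift, reduce
  I1: { [F → ; . * )] }  — shift
  I2: { [P → F .] }  — reduce
  I3: { [P' → P .] }  — accept
  I4: { [P → X . X], [X → . b X )], [X → . b], [X → .] }  — shift, reduce
  I5: { [X → . b X )], [X → . b], [X → .], [X → b . X )], [X → b .] }  — shift, 2 reduces
  I6: { [X → b X . )] }  — shift
  I7: { [X → b X ) .] }  — reduce
  I8: { [P → X X .] }  — reduce
  I9: { [F → ; * . )] }  — shift
  I10: { [F → ; * ) .] }  — reduce

I0 contains reduce item [X → .] and shift items [F → . ; * )], [X → . b], [X → . b X )] — shift-reduce conflict.
I4 contains reduce item [X → .] and shift items [X → . b], [X → . b X )] — shift-reduce conflict.
I5 contains reduce items [X → .], [X → b .] and shift items [X → . b], [X → . b X )] — shift-reduce conflict.

Answer: Yes — I0: [X → .] vs [F → . ; * )]; I4: [X → .] vs [X → . b]; I5: [X → .] vs [X → . b]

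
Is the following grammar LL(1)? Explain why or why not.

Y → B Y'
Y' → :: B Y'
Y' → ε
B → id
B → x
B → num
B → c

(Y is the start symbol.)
Yes, the grammar is LL(1).

A grammar is LL(1) if for each non-terminal N with multiple productions, the predict sets of those productions are pairwise disjoint, where PREDICT(N → α) = (FIRST(α) \ {ε}) ∪ (FOLLOW(N) if α ⇒* ε).

Relevant sets:
  FOLLOW(Y') = { $ }

For Y':
  PREDICT(Y' → :: B Y') = { '::' }
  PREDICT(Y' → ε) = { $ }
For B:
  PREDICT(B → id) = { 'id' }
  PREDICT(B → x) = { 'x' }
  PREDICT(B → num) = { 'num' }
  PREDICT(B → c) = { 'c' }
Y has a single production, so nothing to check there.

All predict sets are disjoint. The grammar IS LL(1).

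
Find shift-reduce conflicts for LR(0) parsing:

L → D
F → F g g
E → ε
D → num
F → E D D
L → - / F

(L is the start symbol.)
Yes — I7: [L → - / F .] vs [F → F . g g]

Augment with L' → L and build the canonical LR(0) collection (I0 = CLOSURE({[L' → . L]}), then GOTO on every symbol after a dot until no new states appear). It has 12 states:
  I0: { [D → . num], [L → . - / F], [L → . D], [L' → . L] }  — shift
  I1: { [L → - . / F] }  — shift
  I2: { [L → D .] }  — reduce
  I3: { [L' → L .] }  — accept
  I4: { [D → num .] }  — reduce
  I5: { [E → .], [F → . E D D], [F → . F g g], [L → - / . F] }  — reduce
  I6: { [D → . num], [F → E . D D] }  — shift
  I7: { [F → F . g g], [L → - / F .] }  — shift, reduce
  I8: { [F → F g . g] }  — shift
  I9: { [F → F g g .] }  — reduce
  I10: { [D → . num], [F → E D . D] }  — shift
  I11: { [F → E D D .] }  — reduce

I7 contains reduce item [L → - / F .] and shift item [F → F . g g] — shift-reduce conflict.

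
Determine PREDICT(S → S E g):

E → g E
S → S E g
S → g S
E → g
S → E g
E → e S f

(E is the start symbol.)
PREDICT(S → S E g) = (FIRST(RHS) \ {ε}) ∪ (FOLLOW(S) if ε ∈ FIRST(RHS), i.e. RHS ⇒* ε)
FIRST(S) = { 'e', 'g' }
FIRST(S E g) = { 'e', 'g' }
ε ∉ FIRST(S E g), so FOLLOW(S) is not added.
PREDICT(S → S E g) = { 'e', 'g' }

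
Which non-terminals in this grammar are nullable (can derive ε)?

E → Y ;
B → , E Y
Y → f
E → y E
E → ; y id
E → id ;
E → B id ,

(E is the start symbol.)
A non-terminal is nullable if it can derive ε (the empty string): either it has an ε-production, or it has a production whose right-hand side consists entirely of nullable non-terminals.

There are no ε-productions, so no non-terminal can derive ε.
No non-terminals are nullable.

Answer: None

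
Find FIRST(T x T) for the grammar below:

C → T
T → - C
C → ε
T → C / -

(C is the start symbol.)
{ '-', '/' }

FIRST sets of the non-terminals involved (from the grammar, by fixed-point iteration):
  FIRST(T) = { '-', '/' }

To compute FIRST(T x T), process the symbols left to right:
Symbol T is a non-terminal. Add FIRST(T) \ {ε} = { '-', '/' }
T is not nullable (ε ∉ FIRST(T)), so stop here.
FIRST(T x T) = { '-', '/' }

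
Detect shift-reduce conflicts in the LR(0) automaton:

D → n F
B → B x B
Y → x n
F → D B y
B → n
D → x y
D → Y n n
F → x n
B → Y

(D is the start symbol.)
A shift-reduce conflict occurs when an LR(0) state has both:
  - a complete (reduce) item [A → α .] (dot at the end), and
  - a shift item [B → β . c γ] (dot before a terminal).

Augment with D' → D and build the canonical LR(0) collection (I0 = CLOSURE({[D' → . D]}), then GOTO on every symbol after a dot until no new states appear). It has 20 states:
  I0: { [D → . Y n n], [D → . n F], [D → . x y], [D' → . D], [Y → . x n] }  — shift
  I1: { [D' → D .] }  — accept
  I2: { [D → Y . n n] }  — shift
  I3: { [D → . Y n n], [D → . n F], [D → . x y], [D → n . F], [F → . D B y], [F → . x n], [Y → . x n] }  — shift
  I4: { [D → x . y], [Y → x . n] }  — shift
  I5: { [Y → x n .] }  — reduce
  I6: { [D → x y .] }  — reduce
  I7: { [B → . B x B], [B → . Y], [B → . n], [F → D . B y], [Y → . x n] }  — shift
  I8: { [D → n F .] }  — reduce
  I9: { [D → x . y], [F → x . n], [Y → x . n] }  — shift
  I10: { [F → x n .], [Y → x n .] }  — 2 reduces
  I11: { [B → B . x B], [F → D B . y] }  — shift
  I12: { [B → Y .] }  — reduce
  I13: { [B → n .] }  — reduce
  I14: { [Y → x . n] }  — shift
  I15: { [B → . B x B], [B → . Y], [B → . n], [B → B x . B], [Y → . x n] }  — shift
  I16: { [F → D B y .] }  — reduce
  I17: { [B → B . x B], [B → B x B .] }  — shift, reduce
  I18: { [D → Y n . n] }  — shift
  I19: { [D → Y n n .] }  — reduce

I17 contains reduce item [B → B x B .] and shift item [B → B . x B] — shift-reduce conflict.

Answer: Yes — I17: [B → B x B .] vs [B → B . x B]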